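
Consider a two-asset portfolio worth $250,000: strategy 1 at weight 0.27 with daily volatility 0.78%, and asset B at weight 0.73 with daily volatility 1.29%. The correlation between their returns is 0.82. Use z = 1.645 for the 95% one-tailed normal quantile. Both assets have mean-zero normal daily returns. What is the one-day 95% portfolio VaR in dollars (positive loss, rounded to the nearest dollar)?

$4,610

σ_p² = 0.27²·0.78² + 0.73²·1.29² + 2·0.82·0.27·0.73·0.78·1.29 = 1.2564 (%²).
σ_p = √1.2564 = 1.121%.
VaR = 1.645 × 1.121% = 1.844%; on $250,000 that is $4,610.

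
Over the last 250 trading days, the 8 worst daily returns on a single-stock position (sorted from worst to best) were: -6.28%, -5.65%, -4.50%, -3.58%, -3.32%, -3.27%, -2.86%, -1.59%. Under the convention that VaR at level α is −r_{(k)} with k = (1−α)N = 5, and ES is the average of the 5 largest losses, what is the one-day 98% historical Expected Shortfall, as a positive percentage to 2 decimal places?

4.67%

The 5 worst returns sum to -23.33%.
ES = −(-23.33%) / 5 = 4.666% ≈ 4.67%.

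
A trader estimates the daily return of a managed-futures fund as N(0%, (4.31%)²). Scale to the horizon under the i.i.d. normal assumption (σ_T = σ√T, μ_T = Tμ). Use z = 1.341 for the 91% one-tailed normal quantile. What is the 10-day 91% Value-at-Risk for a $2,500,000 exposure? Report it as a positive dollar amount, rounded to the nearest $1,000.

σ_{10d} = 4.31% × √10 = 13.629%.
VaR = 1.341 × 13.629% = 18.276%.
On $2,500,000: 0.18276 × $2,500,000 = $456,900.

$457,000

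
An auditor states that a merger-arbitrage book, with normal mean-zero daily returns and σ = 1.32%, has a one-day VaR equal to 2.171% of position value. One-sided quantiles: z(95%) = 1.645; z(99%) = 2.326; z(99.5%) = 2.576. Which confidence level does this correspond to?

95%

Implied z = VaR/σ = 2.171 / 1.32 = 1.645.
This matches z(95%) = 1.645.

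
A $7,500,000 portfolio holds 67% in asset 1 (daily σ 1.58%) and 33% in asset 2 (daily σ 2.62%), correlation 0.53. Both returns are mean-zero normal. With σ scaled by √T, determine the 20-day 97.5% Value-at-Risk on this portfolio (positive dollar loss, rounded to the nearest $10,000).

$1,110,000

σ_p = √(0.67²·1.58² + 0.33²·2.62² + 2·0.53·0.67·0.33·1.58·2.62) = 1.685%.
σ_{20d} = 1.685% × √20 = 7.536%.
z(97.5%) = 1.960.
VaR = 1.960 × 7.536% = 14.771%; on $7,500,000 that is $1,107,825.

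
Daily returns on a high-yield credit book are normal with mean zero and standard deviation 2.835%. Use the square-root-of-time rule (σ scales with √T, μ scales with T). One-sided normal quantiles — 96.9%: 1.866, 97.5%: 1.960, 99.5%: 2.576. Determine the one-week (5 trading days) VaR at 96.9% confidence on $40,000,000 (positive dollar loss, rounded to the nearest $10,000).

σ_{5d} = 2.835% × √5 = 6.339%.
VaR = 1.866 × 6.339% = 11.829%.
On $40,000,000: 0.11829 × $40,000,000 = $4,731,600.

$4,730,000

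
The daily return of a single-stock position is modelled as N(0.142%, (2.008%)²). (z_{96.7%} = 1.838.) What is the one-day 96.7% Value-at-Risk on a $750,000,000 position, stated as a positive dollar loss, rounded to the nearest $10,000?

$26,620,000

VaR = −μ + z·σ = −(0.142%) + 1.838 × 2.008% = 3.549%.
On $750,000,000: 0.03549 × $750,000,000 = $26,617,500.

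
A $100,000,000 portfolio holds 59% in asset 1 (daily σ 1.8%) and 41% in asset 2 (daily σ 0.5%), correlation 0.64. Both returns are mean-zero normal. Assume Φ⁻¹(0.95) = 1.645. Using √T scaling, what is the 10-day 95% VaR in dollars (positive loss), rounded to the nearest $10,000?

$6,260,000

σ_p = √(0.59²·1.8² + 0.41²·0.5² + 2·0.64·0.59·0.41·1.8·0.5) = 1.204%.
σ_{10d} = 1.204% × √10 = 3.807%.
VaR = 1.645 × 3.807% = 6.263%; on $100,000,000 that is $6,263,000.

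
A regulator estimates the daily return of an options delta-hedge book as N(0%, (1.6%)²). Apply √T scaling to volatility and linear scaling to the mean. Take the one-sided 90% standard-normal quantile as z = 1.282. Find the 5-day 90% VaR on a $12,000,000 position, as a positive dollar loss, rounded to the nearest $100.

σ_{5d} = 1.6% × √5 = 3.578%.
VaR = 1.282 × 3.578% = 4.587%.
On $12,000,000: 0.04587 × $12,000,000 = $550,440.

$550,400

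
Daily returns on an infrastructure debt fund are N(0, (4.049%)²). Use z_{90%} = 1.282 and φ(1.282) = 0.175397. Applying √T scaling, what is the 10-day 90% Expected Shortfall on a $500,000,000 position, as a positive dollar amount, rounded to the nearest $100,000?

σ_{10d} = 4.049% × √10 = 12.804%.
ES multiplier = φ(z)/(1−α) = 0.175397/0.1 = 1.754.
ES = 12.804% × 1.754 = 22.458%; on $500,000,000: $112,290,000.

$112,300,000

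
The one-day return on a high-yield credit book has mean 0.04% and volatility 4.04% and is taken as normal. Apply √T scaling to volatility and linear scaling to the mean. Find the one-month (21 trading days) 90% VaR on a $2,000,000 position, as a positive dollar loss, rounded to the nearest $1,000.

$458,000

At 90%, z = 1.282.
σ_{21d} = 4.04% × √21 = 18.514%; μ_{21d} = 21 × 0.04% = 0.840%.
VaR = −(0.840%) + 1.282 × 18.514% = 22.895%.
On $2,000,000: 0.22895 × $2,000,000 = $457,900.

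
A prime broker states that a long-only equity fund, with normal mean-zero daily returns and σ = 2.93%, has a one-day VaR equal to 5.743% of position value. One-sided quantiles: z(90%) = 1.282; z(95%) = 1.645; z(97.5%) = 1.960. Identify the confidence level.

97.5%

Implied z = VaR/σ = 5.743 / 2.93 = 1.960.
This matches z(97.5%) = 1.960.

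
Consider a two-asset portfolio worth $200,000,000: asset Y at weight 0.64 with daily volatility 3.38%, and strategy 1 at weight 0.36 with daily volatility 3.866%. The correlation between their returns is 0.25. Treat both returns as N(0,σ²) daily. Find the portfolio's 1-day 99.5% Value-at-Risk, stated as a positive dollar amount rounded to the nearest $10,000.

σ_p² = 0.64²·3.38² + 0.36²·3.866² + 2·0.25·0.64·0.36·3.38·3.866 = 8.1218 (%²).
σ_p = √8.1218 = 2.850%.
At 99.5%, z = 2.576.
VaR = 2.576 × 2.850% = 7.342%; on $200,000,000 that is $14,684,000.

$14,680,000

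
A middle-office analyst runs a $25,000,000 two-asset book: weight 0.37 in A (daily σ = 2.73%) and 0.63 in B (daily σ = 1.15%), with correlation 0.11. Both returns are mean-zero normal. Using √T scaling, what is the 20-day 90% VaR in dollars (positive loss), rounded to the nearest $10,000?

σ_p = √(0.37²·2.73² + 0.63²·1.15² + 2·0.11·0.37·0.63·2.73·1.15) = 1.306%.
σ_{20d} = 1.306% × √20 = 5.841%.
z(90%) = 1.282.
VaR = 1.282 × 5.841% = 7.488%; on $25,000,000 that is $1,872,000.

$1,870,000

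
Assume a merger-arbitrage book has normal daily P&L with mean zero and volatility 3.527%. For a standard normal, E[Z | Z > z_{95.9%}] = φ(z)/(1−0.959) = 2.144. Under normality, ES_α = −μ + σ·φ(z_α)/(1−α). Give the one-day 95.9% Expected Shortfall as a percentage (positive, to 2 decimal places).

7.56%

ES = 3.527% × 2.144 = 7.562%.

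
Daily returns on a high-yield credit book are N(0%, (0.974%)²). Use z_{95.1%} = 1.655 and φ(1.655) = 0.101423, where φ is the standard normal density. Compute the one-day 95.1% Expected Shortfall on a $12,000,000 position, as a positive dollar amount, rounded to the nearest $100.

$241,900

Tail multiplier: φ(z)/(1−α) = 0.101423 / 0.049 = 2.070.
ES = 0.974% × 2.070 = 2.016%.
On $12,000,000: 0.02016 × $12,000,000 = $241,920.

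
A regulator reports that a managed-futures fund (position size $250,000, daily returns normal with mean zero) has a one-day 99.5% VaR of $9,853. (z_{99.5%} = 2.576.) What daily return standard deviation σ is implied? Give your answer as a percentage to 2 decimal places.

VaR as a fraction: $9,853 / $250,000 = 3.941%.
σ = VaR / z = 3.941% / 2.576 = 1.530%.

1.53%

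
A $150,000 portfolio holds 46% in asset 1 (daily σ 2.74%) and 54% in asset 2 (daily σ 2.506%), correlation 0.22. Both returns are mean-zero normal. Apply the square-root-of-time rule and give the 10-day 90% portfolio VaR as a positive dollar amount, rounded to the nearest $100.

$12,400

σ_p = √(0.46²·2.74² + 0.54²·2.506² + 2·0.22·0.46·0.54·2.74·2.506) = 2.042%.
σ_{10d} = 2.042% × √10 = 6.457%.
z(90%) = 1.282.
VaR = 1.282 × 6.457% = 8.278%; on $150,000 that is $12,417.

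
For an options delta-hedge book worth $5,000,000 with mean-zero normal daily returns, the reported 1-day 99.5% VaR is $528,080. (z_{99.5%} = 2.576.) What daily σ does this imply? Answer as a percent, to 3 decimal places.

4.100%

VaR as a fraction: $528,080 / $5,000,000 = 10.562%.
σ = VaR / z = 10.562% / 2.576 = 4.100%.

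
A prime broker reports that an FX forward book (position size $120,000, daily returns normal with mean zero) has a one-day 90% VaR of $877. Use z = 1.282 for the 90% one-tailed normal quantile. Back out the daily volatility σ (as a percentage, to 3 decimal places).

VaR as a fraction: $877 / $120,000 = 0.731%.
σ = VaR / z = 0.731% / 1.282 = 0.570%.

0.570%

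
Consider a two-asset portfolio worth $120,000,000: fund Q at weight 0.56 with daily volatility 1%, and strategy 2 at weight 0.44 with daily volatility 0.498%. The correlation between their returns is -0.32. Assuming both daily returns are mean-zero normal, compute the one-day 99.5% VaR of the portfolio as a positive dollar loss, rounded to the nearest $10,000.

σ_p² = 0.56²·1² + 0.44²·0.498² + 2·-0.32·0.56·0.44·1·0.498 = 0.2831 (%²).
σ_p = √0.2831 = 0.532%.
At 99.5%, z = 2.576.
VaR = 2.576 × 0.532% = 1.370%; on $120,000,000 that is $1,644,000.

$1,640,000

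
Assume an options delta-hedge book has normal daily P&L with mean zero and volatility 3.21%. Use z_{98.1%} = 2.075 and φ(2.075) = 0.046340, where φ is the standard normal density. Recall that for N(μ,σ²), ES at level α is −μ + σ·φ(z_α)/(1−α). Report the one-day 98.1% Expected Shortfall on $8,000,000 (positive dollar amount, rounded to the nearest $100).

Tail multiplier: φ(z)/(1−α) = 0.046340 / 0.019 = 2.439.
ES = 3.21% × 2.439 = 7.829%.
On $8,000,000: 0.07829 × $8,000,000 = $626,320.

$626,300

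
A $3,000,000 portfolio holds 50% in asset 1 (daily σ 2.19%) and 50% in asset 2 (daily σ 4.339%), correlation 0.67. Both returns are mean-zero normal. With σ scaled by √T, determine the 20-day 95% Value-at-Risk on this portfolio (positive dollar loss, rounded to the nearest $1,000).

$665,000

σ_p = √(0.5²·2.19² + 0.5²·4.339² + 2·0.67·0.5·0.5·2.19·4.339) = 3.015%.
σ_{20d} = 3.015% × √20 = 13.483%.
z(95%) = 1.645.
VaR = 1.645 × 13.483% = 22.180%; on $3,000,000 that is $665,400.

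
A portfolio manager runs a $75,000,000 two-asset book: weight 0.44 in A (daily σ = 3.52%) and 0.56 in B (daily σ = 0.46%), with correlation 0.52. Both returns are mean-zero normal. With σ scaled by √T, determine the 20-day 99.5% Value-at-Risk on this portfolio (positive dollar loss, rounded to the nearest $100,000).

σ_p = √(0.44²·3.52² + 0.56²·0.46² + 2·0.52·0.44·0.56·3.52·0.46) = 1.697%.
σ_{20d} = 1.697% × √20 = 7.589%.
z(99.5%) = 2.576.
VaR = 2.576 × 7.589% = 19.549%; on $75,000,000 that is $14,661,750.

$14,700,000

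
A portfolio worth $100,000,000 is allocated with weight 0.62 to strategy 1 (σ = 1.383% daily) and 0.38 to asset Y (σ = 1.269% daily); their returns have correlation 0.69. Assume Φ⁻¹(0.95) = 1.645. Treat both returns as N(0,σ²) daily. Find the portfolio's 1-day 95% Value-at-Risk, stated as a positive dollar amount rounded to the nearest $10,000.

$2,040,000

σ_p² = 0.62²·1.383² + 0.38²·1.269² + 2·0.69·0.62·0.38·1.383·1.269 = 1.5384 (%²).
σ_p = √1.5384 = 1.240%.
VaR = 1.645 × 1.240% = 2.040%; on $100,000,000 that is $2,040,000.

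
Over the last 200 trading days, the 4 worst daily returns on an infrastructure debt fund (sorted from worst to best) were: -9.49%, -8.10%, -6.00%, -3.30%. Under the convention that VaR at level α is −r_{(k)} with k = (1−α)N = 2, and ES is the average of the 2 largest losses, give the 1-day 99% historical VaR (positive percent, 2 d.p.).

8.10%

k = 2; the 2nd lowest return is -8.10%, so VaR = 8.10%.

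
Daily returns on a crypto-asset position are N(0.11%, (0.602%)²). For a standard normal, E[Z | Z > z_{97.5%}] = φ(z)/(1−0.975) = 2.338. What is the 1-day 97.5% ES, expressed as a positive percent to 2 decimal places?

ES = −(0.11%) + 0.602% × 2.338 = 1.297%.

1.30%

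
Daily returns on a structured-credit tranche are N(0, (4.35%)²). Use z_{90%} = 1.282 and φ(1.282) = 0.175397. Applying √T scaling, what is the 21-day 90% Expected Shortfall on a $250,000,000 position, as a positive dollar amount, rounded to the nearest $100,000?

σ_{21d} = 4.35% × √21 = 19.934%.
ES multiplier = φ(z)/(1−α) = 0.175397/0.1 = 1.754.
ES = 19.934% × 1.754 = 34.964%; on $250,000,000: $87,410,000.

$87,400,000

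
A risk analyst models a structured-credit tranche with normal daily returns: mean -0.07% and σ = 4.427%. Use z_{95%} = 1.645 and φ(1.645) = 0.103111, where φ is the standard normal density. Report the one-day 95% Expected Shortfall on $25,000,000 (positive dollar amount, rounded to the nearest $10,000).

$2,300,000

Tail multiplier: φ(z)/(1−α) = 0.103111 / 0.05 = 2.062.
ES = −(-0.07%) + 4.427% × 2.062 = 9.198%.
On $25,000,000: 0.09198 × $25,000,000 = $2,299,500.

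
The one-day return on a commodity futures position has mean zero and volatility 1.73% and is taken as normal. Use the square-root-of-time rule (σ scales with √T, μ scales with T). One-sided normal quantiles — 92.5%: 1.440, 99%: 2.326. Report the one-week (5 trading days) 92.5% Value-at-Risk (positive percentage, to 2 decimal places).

5.57%

σ_{5d} = 1.73% × √5 = 3.868%.
VaR = 1.440 × 3.868% = 5.570%.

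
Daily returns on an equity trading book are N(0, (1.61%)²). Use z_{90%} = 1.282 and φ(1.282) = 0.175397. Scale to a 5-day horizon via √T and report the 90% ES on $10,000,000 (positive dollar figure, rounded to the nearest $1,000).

σ_{5d} = 1.61% × √5 = 3.600%.
ES multiplier = φ(z)/(1−α) = 0.175397/0.1 = 1.754.
ES = 3.600% × 1.754 = 6.314%; on $10,000,000: $631,400.

$631,000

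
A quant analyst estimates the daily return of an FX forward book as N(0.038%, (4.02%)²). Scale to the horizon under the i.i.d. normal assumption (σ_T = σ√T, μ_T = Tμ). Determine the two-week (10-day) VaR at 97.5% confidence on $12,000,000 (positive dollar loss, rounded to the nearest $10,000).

At 97.5%, z = 1.960.
σ_{10d} = 4.02% × √10 = 12.712%; μ_{10d} = 10 × 0.038% = 0.380%.
VaR = −(0.380%) + 1.960 × 12.712% = 24.536%.
On $12,000,000: 0.24536 × $12,000,000 = $2,944,320.

$2,940,000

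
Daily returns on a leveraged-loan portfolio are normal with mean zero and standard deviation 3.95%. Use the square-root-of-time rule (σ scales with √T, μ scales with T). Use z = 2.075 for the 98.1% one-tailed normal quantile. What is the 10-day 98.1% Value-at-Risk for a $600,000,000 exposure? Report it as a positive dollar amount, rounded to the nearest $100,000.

$155,500,000

σ_{10d} = 3.95% × √10 = 12.491%.
VaR = 2.075 × 12.491% = 25.919%.
On $600,000,000: 0.25919 × $600,000,000 = $155,514,000.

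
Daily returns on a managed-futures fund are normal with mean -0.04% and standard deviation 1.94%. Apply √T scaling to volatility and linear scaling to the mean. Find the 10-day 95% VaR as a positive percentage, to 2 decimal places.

At 95%, z = 1.645.
σ_{10d} = 1.94% × √10 = 6.135%; μ_{10d} = 10 × -0.04% = -0.400%.
VaR = −(-0.400%) + 1.645 × 6.135% = 10.492%.

10.49%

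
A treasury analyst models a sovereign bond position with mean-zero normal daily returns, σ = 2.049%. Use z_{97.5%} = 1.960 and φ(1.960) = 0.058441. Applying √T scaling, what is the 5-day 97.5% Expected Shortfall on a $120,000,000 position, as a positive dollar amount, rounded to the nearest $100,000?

σ_{5d} = 2.049% × √5 = 4.582%.
ES multiplier = φ(z)/(1−α) = 0.058441/0.025 = 2.338.
ES = 4.582% × 2.338 = 10.713%; on $120,000,000: $12,855,600.

$12,900,000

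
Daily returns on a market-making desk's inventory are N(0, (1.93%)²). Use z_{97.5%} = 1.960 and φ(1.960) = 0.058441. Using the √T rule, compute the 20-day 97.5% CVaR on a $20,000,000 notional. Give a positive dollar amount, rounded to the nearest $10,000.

σ_{20d} = 1.93% × √20 = 8.631%.
ES multiplier = φ(z)/(1−α) = 0.058441/0.025 = 2.338.
ES = 8.631% × 2.338 = 20.179%; on $20,000,000: $4,035,800.

$4,040,000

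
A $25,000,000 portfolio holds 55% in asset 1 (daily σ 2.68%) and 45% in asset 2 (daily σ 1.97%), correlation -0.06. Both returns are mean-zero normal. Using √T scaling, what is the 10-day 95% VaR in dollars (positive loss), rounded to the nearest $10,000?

$2,180,000

σ_p = √(0.55²·2.68² + 0.45²·1.97² + 2·-0.06·0.55·0.45·2.68·1.97) = 1.674%.
σ_{10d} = 1.674% × √10 = 5.294%.
z(95%) = 1.645.
VaR = 1.645 × 5.294% = 8.709%; on $25,000,000 that is $2,177,250.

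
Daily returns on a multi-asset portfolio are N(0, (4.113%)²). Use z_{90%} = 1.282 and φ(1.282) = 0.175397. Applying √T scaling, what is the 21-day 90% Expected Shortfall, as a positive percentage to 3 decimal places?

σ_{21d} = 4.113% × √21 = 18.848%.
ES multiplier = φ(z)/(1−α) = 0.175397/0.1 = 1.754.
ES = 18.848% × 1.754 = 33.059%.

33.059%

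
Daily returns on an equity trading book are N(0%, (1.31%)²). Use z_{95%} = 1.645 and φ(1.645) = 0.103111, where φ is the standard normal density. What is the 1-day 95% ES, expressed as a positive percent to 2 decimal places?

2.70%

Tail multiplier: φ(z)/(1−α) = 0.103111 / 0.05 = 2.062.
ES = 1.31% × 2.062 = 2.701%.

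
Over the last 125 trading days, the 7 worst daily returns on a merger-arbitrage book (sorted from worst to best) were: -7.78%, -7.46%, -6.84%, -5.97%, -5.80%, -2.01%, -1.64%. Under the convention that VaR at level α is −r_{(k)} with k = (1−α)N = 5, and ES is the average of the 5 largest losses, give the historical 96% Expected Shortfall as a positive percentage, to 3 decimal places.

The 5 worst returns sum to -33.85%.
ES = −(-33.85%) / 5 = 6.77% ≈ 6.770%.

6.770%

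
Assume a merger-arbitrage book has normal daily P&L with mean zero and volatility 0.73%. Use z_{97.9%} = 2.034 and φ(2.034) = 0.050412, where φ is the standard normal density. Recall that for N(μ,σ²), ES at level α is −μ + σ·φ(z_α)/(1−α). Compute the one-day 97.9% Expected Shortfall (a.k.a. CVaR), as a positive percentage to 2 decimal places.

Tail multiplier: φ(z)/(1−α) = 0.050412 / 0.021 = 2.401.
ES = 0.73% × 2.401 = 1.753%.

1.75%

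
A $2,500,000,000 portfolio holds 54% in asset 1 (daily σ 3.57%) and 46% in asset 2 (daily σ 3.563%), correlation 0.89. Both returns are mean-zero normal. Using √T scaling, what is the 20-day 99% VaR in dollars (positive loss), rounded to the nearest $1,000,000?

σ_p = √(0.54²·3.57² + 0.46²·3.563² + 2·0.89·0.54·0.46·3.57·3.563) = 3.468%.
σ_{20d} = 3.468% × √20 = 15.509%.
z(99%) = 2.326.
VaR = 2.326 × 15.509% = 36.074%; on $2,500,000,000 that is $901,850,000.

$902,000,000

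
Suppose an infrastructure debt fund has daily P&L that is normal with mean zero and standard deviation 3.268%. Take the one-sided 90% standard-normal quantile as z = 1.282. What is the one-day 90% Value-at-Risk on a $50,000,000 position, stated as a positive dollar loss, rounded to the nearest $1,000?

VaR = z·σ = 1.282 × 3.268% = 4.190%.
On $50,000,000: 0.04190 × $50,000,000 = $2,095,000.

$2,095,000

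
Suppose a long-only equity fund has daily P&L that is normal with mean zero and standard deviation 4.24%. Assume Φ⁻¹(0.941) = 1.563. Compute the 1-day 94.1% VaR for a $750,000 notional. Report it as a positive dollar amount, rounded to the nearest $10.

$49,700

VaR = z·σ = 1.563 × 4.24% = 6.627%.
On $750,000: 0.06627 × $750,000 = $49,702.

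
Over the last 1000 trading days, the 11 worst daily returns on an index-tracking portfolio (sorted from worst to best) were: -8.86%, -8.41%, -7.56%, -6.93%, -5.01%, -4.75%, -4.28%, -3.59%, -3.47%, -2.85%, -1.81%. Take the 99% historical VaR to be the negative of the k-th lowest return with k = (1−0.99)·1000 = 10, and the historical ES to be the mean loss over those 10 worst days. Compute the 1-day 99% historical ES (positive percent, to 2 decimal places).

5.57%

The 10 worst returns sum to -55.71%.
ES = −(-55.71%) / 10 = 5.571% ≈ 5.57%.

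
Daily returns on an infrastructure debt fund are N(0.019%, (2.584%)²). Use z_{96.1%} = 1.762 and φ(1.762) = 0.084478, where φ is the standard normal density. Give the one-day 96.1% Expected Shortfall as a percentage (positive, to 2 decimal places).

5.58%

Tail multiplier: φ(z)/(1−α) = 0.084478 / 0.039 = 2.166.
ES = −(0.019%) + 2.584% × 2.166 = 5.578%.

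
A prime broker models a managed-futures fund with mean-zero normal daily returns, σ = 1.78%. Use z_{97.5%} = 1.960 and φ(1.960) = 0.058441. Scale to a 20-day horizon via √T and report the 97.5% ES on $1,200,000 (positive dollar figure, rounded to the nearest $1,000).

$223,000

σ_{20d} = 1.78% × √20 = 7.960%.
ES multiplier = φ(z)/(1−α) = 0.058441/0.025 = 2.338.
ES = 7.960% × 2.338 = 18.610%; on $1,200,000: $223,320.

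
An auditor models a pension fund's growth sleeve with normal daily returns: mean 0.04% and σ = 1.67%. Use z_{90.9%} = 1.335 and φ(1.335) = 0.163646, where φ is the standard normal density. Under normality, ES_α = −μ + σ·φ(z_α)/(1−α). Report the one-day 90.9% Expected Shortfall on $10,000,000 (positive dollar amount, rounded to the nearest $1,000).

Tail multiplier: φ(z)/(1−α) = 0.163646 / 0.091 = 1.798.
ES = −(0.04%) + 1.67% × 1.798 = 2.963%.
On $10,000,000: 0.02963 × $10,000,000 = $296,300.

$296,000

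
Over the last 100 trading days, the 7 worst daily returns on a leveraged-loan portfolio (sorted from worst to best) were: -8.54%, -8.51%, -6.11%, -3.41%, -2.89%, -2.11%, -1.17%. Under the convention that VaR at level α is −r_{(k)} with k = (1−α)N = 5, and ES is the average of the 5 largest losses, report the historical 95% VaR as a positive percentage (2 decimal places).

k = 5; the 5th lowest return is -2.89%, so VaR = 2.89%.

2.89%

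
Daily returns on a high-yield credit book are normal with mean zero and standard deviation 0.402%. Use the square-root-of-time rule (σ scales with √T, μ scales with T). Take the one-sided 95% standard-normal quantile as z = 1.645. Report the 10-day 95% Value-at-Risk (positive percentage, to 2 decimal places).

σ_{10d} = 0.402% × √10 = 1.271%.
VaR = 1.645 × 1.271% = 2.091%.

2.09%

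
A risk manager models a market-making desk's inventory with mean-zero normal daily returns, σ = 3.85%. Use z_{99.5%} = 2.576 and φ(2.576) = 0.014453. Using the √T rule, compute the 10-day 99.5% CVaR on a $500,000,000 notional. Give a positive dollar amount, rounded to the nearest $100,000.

σ_{10d} = 3.85% × √10 = 12.175%.
ES multiplier = φ(z)/(1−α) = 0.014453/0.005 = 2.891.
ES = 12.175% × 2.891 = 35.198%; on $500,000,000: $175,990,000.

$176,000,000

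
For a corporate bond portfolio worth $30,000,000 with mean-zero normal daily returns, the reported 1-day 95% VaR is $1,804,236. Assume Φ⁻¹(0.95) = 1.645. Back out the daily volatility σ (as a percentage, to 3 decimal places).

VaR as a fraction: $1,804,236 / $30,000,000 = 6.014%.
σ = VaR / z = 6.014% / 1.645 = 3.656%.

3.656%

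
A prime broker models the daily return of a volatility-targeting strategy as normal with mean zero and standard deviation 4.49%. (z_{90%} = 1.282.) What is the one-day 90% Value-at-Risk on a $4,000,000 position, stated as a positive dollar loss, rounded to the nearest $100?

VaR = z·σ = 1.282 × 4.49% = 5.756%.
On $4,000,000: 0.05756 × $4,000,000 = $230,240.

$230,200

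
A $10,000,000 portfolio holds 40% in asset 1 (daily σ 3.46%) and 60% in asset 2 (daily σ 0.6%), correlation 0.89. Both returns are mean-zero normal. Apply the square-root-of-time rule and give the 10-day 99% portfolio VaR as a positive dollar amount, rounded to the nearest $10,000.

$1,260,000

σ_p = √(0.4²·3.46² + 0.6²·0.6² + 2·0.89·0.4·0.6·3.46·0.6) = 1.712%.
σ_{10d} = 1.712% × √10 = 5.414%.
z(99%) = 2.326.
VaR = 2.326 × 5.414% = 12.593%; on $10,000,000 that is $1,259,300.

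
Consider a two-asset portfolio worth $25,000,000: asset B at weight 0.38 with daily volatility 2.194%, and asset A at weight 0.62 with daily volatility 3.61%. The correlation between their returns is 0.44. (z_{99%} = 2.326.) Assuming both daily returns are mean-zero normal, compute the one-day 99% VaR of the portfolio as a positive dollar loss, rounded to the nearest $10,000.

$1,580,000

σ_p² = 0.38²·2.194² + 0.62²·3.61² + 2·0.44·0.38·0.62·2.194·3.61 = 7.3467 (%²).
σ_p = √7.3467 = 2.710%.
VaR = 2.326 × 2.710% = 6.303%; on $25,000,000 that is $1,575,750.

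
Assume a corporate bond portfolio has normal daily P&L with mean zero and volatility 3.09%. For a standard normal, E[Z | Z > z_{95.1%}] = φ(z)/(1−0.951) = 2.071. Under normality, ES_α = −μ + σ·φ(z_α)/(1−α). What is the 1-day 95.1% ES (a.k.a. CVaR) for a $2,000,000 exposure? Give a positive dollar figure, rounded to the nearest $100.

$128,000

ES = 3.09% × 2.071 = 6.399%.
On $2,000,000: 0.06399 × $2,000,000 = $127,980.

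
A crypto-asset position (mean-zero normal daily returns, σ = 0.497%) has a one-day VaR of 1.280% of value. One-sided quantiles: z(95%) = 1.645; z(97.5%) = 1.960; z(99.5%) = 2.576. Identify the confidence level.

99.5%

Implied z = VaR/σ = 1.280 / 0.497 = 2.575.
This matches z(99.5%) = 2.576.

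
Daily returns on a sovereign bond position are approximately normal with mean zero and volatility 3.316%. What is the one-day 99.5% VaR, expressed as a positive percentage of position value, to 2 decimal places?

At 99.5% one-sided, z = 2.576.
VaR = z·σ = 2.576 × 3.316% = 8.542%.

8.54%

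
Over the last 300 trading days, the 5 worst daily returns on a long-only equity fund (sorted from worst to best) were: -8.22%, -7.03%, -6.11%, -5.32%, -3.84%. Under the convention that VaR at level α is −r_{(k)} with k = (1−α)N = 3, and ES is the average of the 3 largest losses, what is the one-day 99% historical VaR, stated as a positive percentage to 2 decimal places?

6.11%

k = 3; the 3rd lowest return is -6.11%, so VaR = 6.11%.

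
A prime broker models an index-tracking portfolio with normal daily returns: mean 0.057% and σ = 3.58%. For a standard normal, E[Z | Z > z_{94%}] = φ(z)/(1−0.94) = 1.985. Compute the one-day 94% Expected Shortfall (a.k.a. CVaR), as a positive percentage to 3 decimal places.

7.049%

ES = −(0.057%) + 3.58% × 1.985 = 7.049%.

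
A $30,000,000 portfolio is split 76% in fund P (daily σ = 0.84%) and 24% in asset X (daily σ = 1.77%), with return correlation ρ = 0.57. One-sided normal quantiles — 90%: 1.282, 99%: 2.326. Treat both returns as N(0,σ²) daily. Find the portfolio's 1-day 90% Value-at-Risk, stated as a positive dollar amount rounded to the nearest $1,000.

$364,000

σ_p² = 0.76²·0.84² + 0.24²·1.77² + 2·0.57·0.76·0.24·0.84·1.77 = 0.8972 (%²).
σ_p = √0.8972 = 0.947%.
VaR = 1.282 × 0.947% = 1.214%; on $30,000,000 that is $364,200.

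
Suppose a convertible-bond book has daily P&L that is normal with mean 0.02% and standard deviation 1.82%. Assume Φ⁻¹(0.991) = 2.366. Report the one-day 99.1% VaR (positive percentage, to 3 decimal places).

VaR = −μ + z·σ = −(0.02%) + 2.366 × 1.82% = 4.286%.

4.286%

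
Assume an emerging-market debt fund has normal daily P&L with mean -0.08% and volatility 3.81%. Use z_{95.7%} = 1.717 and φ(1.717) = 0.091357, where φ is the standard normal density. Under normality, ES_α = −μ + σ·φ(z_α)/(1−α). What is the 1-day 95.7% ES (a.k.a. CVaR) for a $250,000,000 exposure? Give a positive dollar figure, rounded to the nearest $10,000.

$20,440,000

Tail multiplier: φ(z)/(1−α) = 0.091357 / 0.043 = 2.125.
ES = −(-0.08%) + 3.81% × 2.125 = 8.176%.
On $250,000,000: 0.08176 × $250,000,000 = $20,440,000.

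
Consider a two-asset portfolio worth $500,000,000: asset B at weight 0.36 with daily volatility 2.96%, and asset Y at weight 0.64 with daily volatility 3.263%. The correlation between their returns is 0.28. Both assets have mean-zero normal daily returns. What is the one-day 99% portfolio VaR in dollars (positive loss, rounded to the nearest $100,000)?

σ_p² = 0.36²·2.96² + 0.64²·3.263² + 2·0.28·0.36·0.64·2.96·3.263 = 6.7428 (%²).
σ_p = √6.7428 = 2.597%.
At 99%, z = 2.326.
VaR = 2.326 × 2.597% = 6.041%; on $500,000,000 that is $30,205,000.

$30,200,000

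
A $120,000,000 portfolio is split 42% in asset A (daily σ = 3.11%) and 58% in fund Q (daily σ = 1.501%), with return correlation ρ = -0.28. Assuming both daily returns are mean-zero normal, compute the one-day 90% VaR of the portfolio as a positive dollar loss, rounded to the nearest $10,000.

$2,080,000

σ_p² = 0.42²·3.11² + 0.58²·1.501² + 2·-0.28·0.42·0.58·3.11·1.501 = 1.8273 (%²).
σ_p = √1.8273 = 1.352%.
At 90%, z = 1.282.
VaR = 1.282 × 1.352% = 1.733%; on $120,000,000 that is $2,079,600.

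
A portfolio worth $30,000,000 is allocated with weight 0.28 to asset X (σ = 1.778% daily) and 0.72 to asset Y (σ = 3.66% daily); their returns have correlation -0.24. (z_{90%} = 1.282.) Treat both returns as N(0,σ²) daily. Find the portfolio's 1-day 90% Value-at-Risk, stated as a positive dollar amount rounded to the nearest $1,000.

σ_p² = 0.28²·1.778² + 0.72²·3.66² + 2·-0.24·0.28·0.72·1.778·3.66 = 6.5624 (%²).
σ_p = √6.5624 = 2.562%.
VaR = 1.282 × 2.562% = 3.284%; on $30,000,000 that is $985,200.

$985,000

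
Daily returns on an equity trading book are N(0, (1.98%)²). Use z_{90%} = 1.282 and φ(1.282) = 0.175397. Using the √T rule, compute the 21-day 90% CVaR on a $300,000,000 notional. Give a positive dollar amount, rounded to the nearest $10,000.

$47,740,000

σ_{21d} = 1.98% × √21 = 9.073%.
ES multiplier = φ(z)/(1−α) = 0.175397/0.1 = 1.754.
ES = 9.073% × 1.754 = 15.914%; on $300,000,000: $47,742,000.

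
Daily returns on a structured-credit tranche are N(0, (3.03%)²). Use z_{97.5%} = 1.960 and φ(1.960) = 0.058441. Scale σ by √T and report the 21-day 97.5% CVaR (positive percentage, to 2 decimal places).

σ_{21d} = 3.03% × √21 = 13.885%.
ES multiplier = φ(z)/(1−α) = 0.058441/0.025 = 2.338.
ES = 13.885% × 2.338 = 32.463%.

32.46%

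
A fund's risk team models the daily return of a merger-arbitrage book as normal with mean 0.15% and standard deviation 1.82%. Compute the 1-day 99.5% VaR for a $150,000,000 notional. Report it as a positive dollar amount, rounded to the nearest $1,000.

$6,807,000

At 99.5% one-sided, z = 2.576.
VaR = −μ + z·σ = −(0.15%) + 2.576 × 1.82% = 4.538%.
On $150,000,000: 0.04538 × $150,000,000 = $6,807,000.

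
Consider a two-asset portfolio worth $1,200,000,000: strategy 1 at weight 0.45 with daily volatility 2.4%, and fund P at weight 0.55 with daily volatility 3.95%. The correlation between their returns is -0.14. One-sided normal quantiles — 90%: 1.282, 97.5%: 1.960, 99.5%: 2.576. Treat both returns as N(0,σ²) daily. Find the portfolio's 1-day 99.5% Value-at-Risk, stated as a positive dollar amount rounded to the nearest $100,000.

$70,700,000

σ_p² = 0.45²·2.4² + 0.55²·3.95² + 2·-0.14·0.45·0.55·2.4·3.95 = 5.2292 (%²).
σ_p = √5.2292 = 2.287%.
VaR = 2.576 × 2.287% = 5.891%; on $1,200,000,000 that is $70,692,000.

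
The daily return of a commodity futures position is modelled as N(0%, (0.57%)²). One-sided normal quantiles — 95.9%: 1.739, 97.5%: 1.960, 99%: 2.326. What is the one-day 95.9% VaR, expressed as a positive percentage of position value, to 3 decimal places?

VaR = z·σ = 1.739 × 0.57% = 0.991%.

0.991%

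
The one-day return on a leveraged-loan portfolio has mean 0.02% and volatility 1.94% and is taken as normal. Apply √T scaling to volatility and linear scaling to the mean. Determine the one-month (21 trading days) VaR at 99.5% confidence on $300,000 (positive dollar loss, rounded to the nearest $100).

At 99.5%, z = 2.576.
σ_{21d} = 1.94% × √21 = 8.890%; μ_{21d} = 21 × 0.02% = 0.420%.
VaR = −(0.420%) + 2.576 × 8.890% = 22.481%.
On $300,000: 0.22481 × $300,000 = $67,443.

$67,400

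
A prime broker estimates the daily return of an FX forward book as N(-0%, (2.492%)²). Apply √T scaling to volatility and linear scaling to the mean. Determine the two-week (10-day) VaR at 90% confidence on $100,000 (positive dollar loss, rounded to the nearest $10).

$10,100

At 90%, z = 1.282.
σ_{10d} = 2.492% × √10 = 7.880%.
VaR = 1.282 × 7.880% = 10.102%.
On $100,000: 0.10102 × $100,000 = $10,102.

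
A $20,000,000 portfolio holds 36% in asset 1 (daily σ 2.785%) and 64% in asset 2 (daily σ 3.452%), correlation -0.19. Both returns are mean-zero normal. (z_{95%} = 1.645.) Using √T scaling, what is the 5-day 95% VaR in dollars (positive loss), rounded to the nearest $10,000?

σ_p = √(0.36²·2.785² + 0.64²·3.452² + 2·-0.19·0.36·0.64·2.785·3.452) = 2.246%.
σ_{5d} = 2.246% × √5 = 5.022%.
VaR = 1.645 × 5.022% = 8.261%; on $20,000,000 that is $1,652,200.

$1,650,000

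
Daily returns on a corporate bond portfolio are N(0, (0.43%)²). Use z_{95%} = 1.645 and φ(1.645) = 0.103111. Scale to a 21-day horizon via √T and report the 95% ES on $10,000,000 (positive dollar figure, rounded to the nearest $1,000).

$406,000

σ_{21d} = 0.43% × √21 = 1.971%.
ES multiplier = φ(z)/(1−α) = 0.103111/0.05 = 2.062.
ES = 1.971% × 2.062 = 4.064%; on $10,000,000: $406,400.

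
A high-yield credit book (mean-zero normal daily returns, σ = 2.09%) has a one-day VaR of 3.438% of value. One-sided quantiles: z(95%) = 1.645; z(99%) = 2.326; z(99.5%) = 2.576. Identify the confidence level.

Implied z = VaR/σ = 3.438 / 2.09 = 1.645.
This matches z(95%) = 1.645.

95%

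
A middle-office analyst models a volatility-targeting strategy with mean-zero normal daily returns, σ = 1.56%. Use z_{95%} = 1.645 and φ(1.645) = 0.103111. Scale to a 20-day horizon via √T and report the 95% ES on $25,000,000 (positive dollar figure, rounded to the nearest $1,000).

σ_{20d} = 1.56% × √20 = 6.977%.
ES multiplier = φ(z)/(1−α) = 0.103111/0.05 = 2.062.
ES = 6.977% × 2.062 = 14.387%; on $25,000,000: $3,596,750.

$3,597,000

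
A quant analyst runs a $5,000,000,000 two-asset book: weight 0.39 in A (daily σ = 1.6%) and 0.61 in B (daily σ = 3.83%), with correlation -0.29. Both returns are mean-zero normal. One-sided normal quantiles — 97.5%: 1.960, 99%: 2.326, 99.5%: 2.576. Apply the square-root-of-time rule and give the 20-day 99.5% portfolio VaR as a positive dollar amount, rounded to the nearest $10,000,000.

$1,290,000,000

σ_p = √(0.39²·1.6² + 0.61²·3.83² + 2·-0.29·0.39·0.61·1.6·3.83) = 2.237%.
σ_{20d} = 2.237% × √20 = 10.004%.
VaR = 2.576 × 10.004% = 25.770%; on $5,000,000,000 that is $1,288,500,000.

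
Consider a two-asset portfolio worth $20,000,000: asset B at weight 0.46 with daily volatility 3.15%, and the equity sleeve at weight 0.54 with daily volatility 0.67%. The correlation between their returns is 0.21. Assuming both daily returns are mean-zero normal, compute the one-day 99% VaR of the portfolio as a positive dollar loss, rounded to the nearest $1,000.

$728,000

σ_p² = 0.46²·3.15² + 0.54²·0.67² + 2·0.21·0.46·0.54·3.15·0.67 = 2.4507 (%²).
σ_p = √2.4507 = 1.565%.
At 99%, z = 2.326.
VaR = 2.326 × 1.565% = 3.640%; on $20,000,000 that is $728,000.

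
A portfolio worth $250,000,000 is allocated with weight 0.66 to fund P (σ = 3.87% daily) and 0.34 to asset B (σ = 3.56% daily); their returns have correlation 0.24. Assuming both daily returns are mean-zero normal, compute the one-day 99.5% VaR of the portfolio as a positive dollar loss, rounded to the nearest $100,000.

σ_p² = 0.66²·3.87² + 0.34²·3.56² + 2·0.24·0.66·0.34·3.87·3.56 = 9.4730 (%²).
σ_p = √9.4730 = 3.078%.
At 99.5%, z = 2.576.
VaR = 2.576 × 3.078% = 7.929%; on $250,000,000 that is $19,822,500.

$19,800,000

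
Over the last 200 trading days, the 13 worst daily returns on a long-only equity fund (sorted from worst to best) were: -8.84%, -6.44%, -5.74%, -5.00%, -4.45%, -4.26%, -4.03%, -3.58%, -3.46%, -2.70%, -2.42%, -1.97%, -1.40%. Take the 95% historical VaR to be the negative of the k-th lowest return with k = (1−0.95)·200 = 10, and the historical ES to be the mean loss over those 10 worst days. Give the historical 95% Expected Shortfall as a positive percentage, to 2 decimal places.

4.85%

The 10 worst returns sum to -48.50%.
ES = −(-48.50%) / 10 = 4.85%.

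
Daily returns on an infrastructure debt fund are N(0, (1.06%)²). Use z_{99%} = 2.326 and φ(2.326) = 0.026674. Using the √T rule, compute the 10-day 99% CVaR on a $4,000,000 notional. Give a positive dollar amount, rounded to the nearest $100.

σ_{10d} = 1.06% × √10 = 3.352%.
ES multiplier = φ(z)/(1−α) = 0.026674/0.01 = 2.667.
ES = 3.352% × 2.667 = 8.940%; on $4,000,000: $357,600.

$357,600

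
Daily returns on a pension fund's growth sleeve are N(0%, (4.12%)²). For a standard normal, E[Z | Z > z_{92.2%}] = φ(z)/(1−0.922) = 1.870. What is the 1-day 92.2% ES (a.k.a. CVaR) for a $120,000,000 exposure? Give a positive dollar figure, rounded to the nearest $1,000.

$9,245,000

ES = 4.12% × 1.870 = 7.704%.
On $120,000,000: 0.07704 × $120,000,000 = $9,244,800.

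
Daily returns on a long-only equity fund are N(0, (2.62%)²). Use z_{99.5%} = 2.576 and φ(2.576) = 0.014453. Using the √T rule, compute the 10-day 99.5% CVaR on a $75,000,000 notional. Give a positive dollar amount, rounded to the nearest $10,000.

σ_{10d} = 2.62% × √10 = 8.285%.
ES multiplier = φ(z)/(1−α) = 0.014453/0.005 = 2.891.
ES = 8.285% × 2.891 = 23.952%; on $75,000,000: $17,964,000.

$17,960,000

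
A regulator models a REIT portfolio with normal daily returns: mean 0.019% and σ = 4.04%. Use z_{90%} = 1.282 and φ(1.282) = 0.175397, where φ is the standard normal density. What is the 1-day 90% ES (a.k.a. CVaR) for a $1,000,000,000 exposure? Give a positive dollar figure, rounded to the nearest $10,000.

Tail multiplier: φ(z)/(1−α) = 0.175397 / 0.1 = 1.754.
ES = −(0.019%) + 4.04% × 1.754 = 7.067%.
On $1,000,000,000: 0.07067 × $1,000,000,000 = $70,670,000.

$70,670,000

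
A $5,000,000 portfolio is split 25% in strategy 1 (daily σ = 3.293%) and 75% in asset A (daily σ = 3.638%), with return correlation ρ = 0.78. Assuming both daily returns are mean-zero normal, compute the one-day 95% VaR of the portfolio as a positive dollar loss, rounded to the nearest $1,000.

σ_p² = 0.25²·3.293² + 0.75²·3.638² + 2·0.78·0.25·0.75·3.293·3.638 = 11.6266 (%²).
σ_p = √11.6266 = 3.410%.
At 95%, z = 1.645.
VaR = 1.645 × 3.410% = 5.609%; on $5,000,000 that is $280,450.

$280,000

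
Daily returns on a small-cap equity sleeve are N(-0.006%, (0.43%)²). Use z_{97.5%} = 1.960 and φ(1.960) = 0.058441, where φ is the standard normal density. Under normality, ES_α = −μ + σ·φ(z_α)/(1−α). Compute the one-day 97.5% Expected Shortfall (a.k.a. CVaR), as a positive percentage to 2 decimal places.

1.01%

Tail multiplier: φ(z)/(1−α) = 0.058441 / 0.025 = 2.338.
ES = −(-0.006%) + 0.43% × 2.338 = 1.011%.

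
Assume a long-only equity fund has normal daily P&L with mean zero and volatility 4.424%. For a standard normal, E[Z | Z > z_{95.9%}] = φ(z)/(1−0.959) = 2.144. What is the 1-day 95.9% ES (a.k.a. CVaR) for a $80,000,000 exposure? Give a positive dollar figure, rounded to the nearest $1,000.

ES = 4.424% × 2.144 = 9.485%.
On $80,000,000: 0.09485 × $80,000,000 = $7,588,000.

$7,588,000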